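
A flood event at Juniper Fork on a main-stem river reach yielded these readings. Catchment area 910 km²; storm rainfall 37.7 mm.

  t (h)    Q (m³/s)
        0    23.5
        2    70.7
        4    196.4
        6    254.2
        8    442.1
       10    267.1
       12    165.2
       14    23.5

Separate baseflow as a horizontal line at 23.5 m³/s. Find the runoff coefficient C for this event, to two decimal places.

C ≈ 0.26

ΣQ_DR = 1255 m³/s; V = ΣQ_DR·Δt = 9.034 × 10^6 m³.
Runoff depth d = V / A = 9.927 mm.
C = d / P = 9.927 / 37.7 = 0.26.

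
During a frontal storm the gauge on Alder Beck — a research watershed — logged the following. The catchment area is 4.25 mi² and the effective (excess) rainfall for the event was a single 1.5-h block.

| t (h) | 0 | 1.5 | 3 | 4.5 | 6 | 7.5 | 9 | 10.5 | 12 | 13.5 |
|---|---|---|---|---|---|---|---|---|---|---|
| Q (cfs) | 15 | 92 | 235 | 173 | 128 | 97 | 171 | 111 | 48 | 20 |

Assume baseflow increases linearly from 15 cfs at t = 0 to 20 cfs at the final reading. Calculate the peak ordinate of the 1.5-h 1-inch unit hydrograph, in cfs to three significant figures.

U_p ≈ 437 cfs

Direct runoff: 0.00, 76.44, 218.89, 156.33, 110.78, 79.22, 152.67, 92.11, 28.56, 0.00 cfs; ΣQ_DR = 915.0 cfs, peak = 218.89 cfs.
Runoff depth d = ΣQ_DR·Δt / A = 915.0 × 5400 / (4.25 mi²) = 0.5004 in.
The 1-inch UH is the DRH scaled by (1 in)/d, so U_p = 218.89 × 1/0.5004 = 437 cfs.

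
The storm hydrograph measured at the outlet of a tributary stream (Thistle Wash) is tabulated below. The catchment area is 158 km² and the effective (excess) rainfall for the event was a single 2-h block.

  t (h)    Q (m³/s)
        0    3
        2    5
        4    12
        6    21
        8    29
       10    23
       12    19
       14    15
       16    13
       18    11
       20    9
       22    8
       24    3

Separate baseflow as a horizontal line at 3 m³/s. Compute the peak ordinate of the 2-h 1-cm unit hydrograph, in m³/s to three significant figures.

U_p ≈ 43.2 m³/s

Direct runoff: 0.0, 2.0, 9.0, 18.0, 26.0, 20.0, 16.0, 12.0, 10.0, 8.0, 6.0, 5.0, 0.0 m³/s; ΣQ_DR = 132.0 m³/s, peak = 26.0 m³/s.
Runoff depth d = ΣQ_DR·Δt / A = 132.0 × 7200 / (158 km²) = 6.015 mm.
The 1-cm UH is the DRH scaled by (10 mm)/d, so U_p = 26.0 × 10/6.015 = 43.2 m³/s.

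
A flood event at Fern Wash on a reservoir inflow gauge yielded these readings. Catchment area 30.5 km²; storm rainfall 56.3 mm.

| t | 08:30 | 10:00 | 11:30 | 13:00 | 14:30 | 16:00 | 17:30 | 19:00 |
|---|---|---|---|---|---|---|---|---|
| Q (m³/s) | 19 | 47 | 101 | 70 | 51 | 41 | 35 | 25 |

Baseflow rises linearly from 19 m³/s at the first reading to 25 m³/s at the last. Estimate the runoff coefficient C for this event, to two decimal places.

ΣQ_DR = 213.0 m³/s; V = ΣQ_DR·Δt = 1.150 × 10^6 m³.
Runoff depth d = V / A = 37.71 mm.
C = d / P = 37.71 / 56.3 = 0.67.

C ≈ 0.67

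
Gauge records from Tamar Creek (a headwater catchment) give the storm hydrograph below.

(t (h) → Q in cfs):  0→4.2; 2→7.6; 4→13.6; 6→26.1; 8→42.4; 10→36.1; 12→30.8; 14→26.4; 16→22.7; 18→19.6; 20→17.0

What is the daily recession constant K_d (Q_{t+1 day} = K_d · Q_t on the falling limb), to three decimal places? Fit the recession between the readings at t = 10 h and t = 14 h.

Between t = 10 h and t = 14 h the flow falls from 36.1 to 26.4 cfs over 2×2 h = 4 h.
Per-interval ratio K = (26.4/36.1)^(1/2) = 0.8552; K_d = K^(24/2) = 0.153.

K_d ≈ 0.153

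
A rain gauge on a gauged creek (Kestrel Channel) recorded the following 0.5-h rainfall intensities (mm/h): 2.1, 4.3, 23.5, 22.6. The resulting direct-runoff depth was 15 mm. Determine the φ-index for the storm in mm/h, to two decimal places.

Only the 2 blocks with intensity above φ contribute runoff: 23.5, 22.6 mm/h.
Σ(I−φ)·Δt = d  ⇒  (23.5+22.6 − 2φ)·0.5 = 15
φ = (46.10 − 15/0.5) / 2 = 8.05 mm/h.

φ ≈ 8.05 mm/h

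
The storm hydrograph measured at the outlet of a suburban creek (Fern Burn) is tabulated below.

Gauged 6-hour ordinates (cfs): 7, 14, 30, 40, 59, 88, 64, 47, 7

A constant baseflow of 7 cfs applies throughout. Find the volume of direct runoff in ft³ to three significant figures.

V ≈ 6.33 × 10^6 ft³

Direct-runoff ordinates (Q − Q_b): 0.0, 7.0, 23.0, 33.0, 52.0, 81.0, 57.0, 40.0, 0.0 cfs.
ΣQ_DR = 293.0 cfs.
With Δt = 6 h = 21600 s, V = ΣQ_DR · Δt = 293.0 × 21600 = 6.33 × 10^6 ft³.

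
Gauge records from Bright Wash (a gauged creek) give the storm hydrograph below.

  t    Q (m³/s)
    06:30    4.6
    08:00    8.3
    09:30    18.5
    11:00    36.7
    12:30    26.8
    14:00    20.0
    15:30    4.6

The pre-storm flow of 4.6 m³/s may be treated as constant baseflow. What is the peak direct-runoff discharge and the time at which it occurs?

Q_p = 32.1 m³/s at t = 11:00

Subtracting baseflow gives direct-runoff ordinates: 0.0, 3.7, 13.9, 32.1, 22.2, 15.4, 0.0 m³/s.
The maximum is 32.1 m³/s, occurring at the reading for t = 11:00.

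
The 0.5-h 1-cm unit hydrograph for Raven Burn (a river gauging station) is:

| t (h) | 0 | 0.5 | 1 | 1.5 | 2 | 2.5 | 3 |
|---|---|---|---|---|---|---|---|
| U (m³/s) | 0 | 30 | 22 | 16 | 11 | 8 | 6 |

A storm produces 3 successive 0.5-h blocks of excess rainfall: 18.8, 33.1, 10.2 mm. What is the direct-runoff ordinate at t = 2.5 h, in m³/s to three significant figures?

Q ≈ 67.8 m³/s

By discrete convolution, Q_j = Σ (P_i / 10 mm) · U_{j−i}.
At t = 2.5 h (j=5): Q = (18.8/10)·8 + (33.1/10)·11 + (10.2/10)·16 = 67.8 m³/s.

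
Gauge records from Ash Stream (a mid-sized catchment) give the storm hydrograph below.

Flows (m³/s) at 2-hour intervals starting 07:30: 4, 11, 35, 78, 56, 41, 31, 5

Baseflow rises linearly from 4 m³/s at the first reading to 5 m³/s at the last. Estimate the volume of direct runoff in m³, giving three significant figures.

V ≈ 1.62 × 10^6 m³

Direct-runoff ordinates (Q − Q_b): 0.00, 6.86, 30.71, 73.57, 51.43, 36.29, 26.14, 0.00 m³/s.
ΣQ_DR = 225.0 m³/s.
With Δt = 2 h = 7200 s, V = ΣQ_DR · Δt = 225.0 × 7200 = 1.62 × 10^6 m³.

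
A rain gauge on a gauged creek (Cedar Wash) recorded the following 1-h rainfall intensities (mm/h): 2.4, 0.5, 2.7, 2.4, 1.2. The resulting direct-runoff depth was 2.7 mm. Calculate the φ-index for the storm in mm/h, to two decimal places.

Only the 3 blocks with intensity above φ contribute runoff: 2.4, 2.7, 2.4 mm/h.
Σ(I−φ)·Δt = d  ⇒  (2.4+2.7+2.4 − 3φ)·1 = 2.7
φ = (7.500 − 2.7/1) / 3 = 1.60 mm/h.

φ ≈ 1.60 mm/h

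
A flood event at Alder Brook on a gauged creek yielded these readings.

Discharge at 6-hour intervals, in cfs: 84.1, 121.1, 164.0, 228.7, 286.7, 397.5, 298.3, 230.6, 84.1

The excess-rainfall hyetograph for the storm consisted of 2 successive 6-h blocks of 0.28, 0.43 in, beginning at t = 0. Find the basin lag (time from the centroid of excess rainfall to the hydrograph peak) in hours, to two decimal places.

t_L ≈ 23.37 h

Centroid of excess rainfall: t_c = Σ P_i·t̄_i / ΣP_i = 6.6338 h (block centres at 3, 9 h).
Hydrograph peak occurs at t = 30 h, so basin lag t_L = 30 − 6.6338 = 23.37 h.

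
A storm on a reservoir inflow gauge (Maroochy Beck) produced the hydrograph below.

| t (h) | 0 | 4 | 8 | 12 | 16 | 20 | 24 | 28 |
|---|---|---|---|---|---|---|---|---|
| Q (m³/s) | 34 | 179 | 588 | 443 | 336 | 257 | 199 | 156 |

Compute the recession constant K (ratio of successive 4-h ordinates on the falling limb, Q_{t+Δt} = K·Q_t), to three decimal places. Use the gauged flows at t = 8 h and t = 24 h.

K ≈ 0.763

Using the recession-limb readings at t = 8 h and t = 24 h: Q falls from 588 to 199 m³/s over 4 intervals.
K = (Q₂/Q₁)^(1/4) = (199/588)^(1/4) = 0.763.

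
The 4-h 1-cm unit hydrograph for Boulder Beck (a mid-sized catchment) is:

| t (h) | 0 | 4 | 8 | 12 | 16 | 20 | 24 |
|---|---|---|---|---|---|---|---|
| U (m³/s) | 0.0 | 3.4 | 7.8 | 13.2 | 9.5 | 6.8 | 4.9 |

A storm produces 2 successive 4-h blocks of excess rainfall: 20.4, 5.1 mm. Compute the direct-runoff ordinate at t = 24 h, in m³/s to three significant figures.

By discrete convolution, Q_j = Σ (P_i / 10 mm) · U_{j−i}.
At t = 24 h (j=6): Q = (20.4/10)·4.9 + (5.1/10)·6.8 = 13.5 m³/s.

Q ≈ 13.5 m³/s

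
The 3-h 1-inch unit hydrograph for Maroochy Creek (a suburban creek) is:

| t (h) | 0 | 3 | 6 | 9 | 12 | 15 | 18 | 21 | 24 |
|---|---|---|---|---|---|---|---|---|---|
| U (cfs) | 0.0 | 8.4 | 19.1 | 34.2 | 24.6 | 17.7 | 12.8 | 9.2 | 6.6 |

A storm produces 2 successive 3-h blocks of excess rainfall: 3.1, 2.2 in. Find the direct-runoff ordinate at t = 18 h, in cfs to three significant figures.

Q ≈ 78.6 cfs

By discrete convolution, Q_j = Σ (P_i / 1 in) · U_{j−i}.
At t = 18 h (j=6): Q = (3.1/1)·12.8 + (2.2/1)·17.7 = 78.6 cfs.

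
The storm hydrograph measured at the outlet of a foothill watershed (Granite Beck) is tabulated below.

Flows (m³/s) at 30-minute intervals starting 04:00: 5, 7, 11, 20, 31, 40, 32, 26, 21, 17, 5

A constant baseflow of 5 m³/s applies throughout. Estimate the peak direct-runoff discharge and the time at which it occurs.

Q_p = 35.0 m³/s at t = 06:30

Subtracting baseflow gives direct-runoff ordinates: 0.0, 2.0, 6.0, 15.0, 26.0, 35.0, 27.0, 21.0, 16.0, 12.0, 0.0 m³/s.
The maximum is 35.0 m³/s, occurring at the reading for t = 06:30.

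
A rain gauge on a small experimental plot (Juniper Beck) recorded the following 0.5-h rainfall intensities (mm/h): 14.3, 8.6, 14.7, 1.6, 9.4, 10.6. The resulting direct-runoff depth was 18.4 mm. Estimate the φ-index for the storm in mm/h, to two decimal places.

φ ≈ 4.16 mm/h

Only the 5 blocks with intensity above φ contribute runoff: 14.3, 8.6, 14.7, 9.4, 10.6 mm/h.
Σ(I−φ)·Δt = d  ⇒  (14.3+8.6+14.7+9.4+10.6 − 5φ)·0.5 = 18.4
φ = (57.60 − 18.4/0.5) / 5 = 4.16 mm/h.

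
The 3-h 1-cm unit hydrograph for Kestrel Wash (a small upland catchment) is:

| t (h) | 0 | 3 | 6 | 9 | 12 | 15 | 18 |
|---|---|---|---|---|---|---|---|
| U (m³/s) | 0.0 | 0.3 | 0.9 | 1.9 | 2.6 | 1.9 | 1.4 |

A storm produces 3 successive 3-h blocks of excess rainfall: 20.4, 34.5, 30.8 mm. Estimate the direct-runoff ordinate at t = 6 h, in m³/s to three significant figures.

Q ≈ 2.87 m³/s

By discrete convolution, Q_j = Σ (P_i / 10 mm) · U_{j−i}.
At t = 6 h (j=2): Q = (20.4/10)·0.9 + (34.5/10)·0.3 + (30.8/10)·0.0 = 2.87 m³/s.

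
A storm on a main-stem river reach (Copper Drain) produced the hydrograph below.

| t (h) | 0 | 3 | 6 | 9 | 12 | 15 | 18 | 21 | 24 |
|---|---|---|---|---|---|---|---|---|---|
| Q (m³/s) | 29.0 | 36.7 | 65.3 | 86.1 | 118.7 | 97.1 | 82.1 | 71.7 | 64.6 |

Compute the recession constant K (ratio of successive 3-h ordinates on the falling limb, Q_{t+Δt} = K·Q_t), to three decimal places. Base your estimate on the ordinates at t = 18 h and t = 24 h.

K ≈ 0.887

Using the recession-limb readings at t = 18 h and t = 24 h: Q falls from 82.1 to 64.6 m³/s over 2 intervals.
K = (Q₂/Q₁)^(1/2) = (64.6/82.1)^(1/2) = 0.887.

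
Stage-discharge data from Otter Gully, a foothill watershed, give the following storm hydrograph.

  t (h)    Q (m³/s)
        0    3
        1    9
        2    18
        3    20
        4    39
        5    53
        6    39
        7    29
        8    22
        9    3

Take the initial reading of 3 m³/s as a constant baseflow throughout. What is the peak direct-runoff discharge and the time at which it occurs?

Q_p = 50.0 m³/s at t = 5 h

Subtracting baseflow gives direct-runoff ordinates: 0.0, 6.0, 15.0, 17.0, 36.0, 50.0, 36.0, 26.0, 19.0, 0.0 m³/s.
The maximum is 50.0 m³/s, occurring at the reading for t = 5 h.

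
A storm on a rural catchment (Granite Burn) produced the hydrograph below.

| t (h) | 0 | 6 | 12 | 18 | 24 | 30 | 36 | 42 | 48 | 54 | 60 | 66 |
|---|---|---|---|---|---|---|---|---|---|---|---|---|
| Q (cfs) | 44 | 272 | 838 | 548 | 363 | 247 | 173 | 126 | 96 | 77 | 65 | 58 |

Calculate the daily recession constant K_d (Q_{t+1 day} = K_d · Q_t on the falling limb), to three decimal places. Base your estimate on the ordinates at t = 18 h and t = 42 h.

K_d ≈ 0.230

Between t = 18 h and t = 42 h the flow falls from 548 to 126 cfs over 4×6 h = 24 h.
Per-interval ratio K = (126/548)^(1/4) = 0.6925; K_d = K^(24/6) = 0.230.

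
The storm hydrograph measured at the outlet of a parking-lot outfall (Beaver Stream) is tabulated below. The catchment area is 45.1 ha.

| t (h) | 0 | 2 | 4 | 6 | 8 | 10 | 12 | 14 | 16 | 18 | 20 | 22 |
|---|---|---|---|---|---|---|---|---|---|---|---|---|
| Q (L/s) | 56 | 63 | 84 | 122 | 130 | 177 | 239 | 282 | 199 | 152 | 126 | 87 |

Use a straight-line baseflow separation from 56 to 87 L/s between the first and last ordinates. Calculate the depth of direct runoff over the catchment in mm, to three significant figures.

Direct runoff: 0.00, 4.18, 22.36, 57.55, 62.73, 106.91, 166.09, 206.27, 120.45, 70.64, 41.82, 0.00 L/s; ΣQ_DR = 859.0 L/s.
V = ΣQ_DR · Δt = 859.0 × 7200 s = 6.185 × 10^6 L.
Over A = 45.1 ha, depth = V / A = 13.7 mm.

d ≈ 13.7 mm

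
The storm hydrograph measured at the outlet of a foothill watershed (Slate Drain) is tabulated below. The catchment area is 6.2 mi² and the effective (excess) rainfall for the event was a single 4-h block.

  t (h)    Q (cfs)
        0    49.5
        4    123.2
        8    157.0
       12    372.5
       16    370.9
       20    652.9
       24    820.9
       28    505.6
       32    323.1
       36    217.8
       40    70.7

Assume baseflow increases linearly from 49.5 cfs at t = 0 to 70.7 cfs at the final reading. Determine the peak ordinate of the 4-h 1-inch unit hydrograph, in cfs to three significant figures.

Direct runoff: 0.00, 71.58, 103.26, 316.64, 312.92, 592.80, 758.68, 441.26, 256.64, 149.22, 0.00 cfs; ΣQ_DR = 3003 cfs, peak = 758.68 cfs.
Runoff depth d = ΣQ_DR·Δt / A = 3003 × 14400 / (6.2 mi²) = 3.002 in.
The 1-inch UH is the DRH scaled by (1 in)/d, so U_p = 758.68 × 1/3.002 = 253 cfs.

U_p ≈ 253 cfs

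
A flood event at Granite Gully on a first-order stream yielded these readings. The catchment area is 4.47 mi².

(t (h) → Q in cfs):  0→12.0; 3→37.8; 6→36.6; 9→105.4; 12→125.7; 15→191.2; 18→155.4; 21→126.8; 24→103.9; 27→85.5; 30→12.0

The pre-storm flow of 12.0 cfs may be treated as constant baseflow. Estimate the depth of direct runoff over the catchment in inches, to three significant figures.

Direct runoff: 0.0, 25.8, 24.6, 93.4, 113.7, 179.2, 143.4, 114.8, 91.9, 73.5, 0.0 cfs; ΣQ_DR = 860.3 cfs.
V = ΣQ_DR · Δt = 860.3 × 10800 s = 9.291 × 10^6 ft³.
Over A = 4.47 mi², depth = V / A = 0.895 in.

d ≈ 0.895 in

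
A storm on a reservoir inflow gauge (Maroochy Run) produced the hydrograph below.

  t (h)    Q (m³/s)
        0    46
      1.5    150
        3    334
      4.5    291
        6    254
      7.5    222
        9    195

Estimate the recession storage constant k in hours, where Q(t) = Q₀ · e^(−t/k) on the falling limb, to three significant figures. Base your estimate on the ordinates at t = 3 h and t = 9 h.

k ≈ 11.1 h

On the falling limb, Q drops from 334 to 195 m³/s between t = 3 h and t = 9 h (Δt = 6 h).
k = −Δt / ln(Q₂/Q₁) = −6 / ln(195/334) = 11.1 h.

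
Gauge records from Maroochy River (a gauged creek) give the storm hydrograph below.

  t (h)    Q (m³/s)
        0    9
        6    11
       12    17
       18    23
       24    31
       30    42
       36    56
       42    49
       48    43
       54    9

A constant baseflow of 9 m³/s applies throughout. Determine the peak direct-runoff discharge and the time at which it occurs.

Q_p = 47.0 m³/s at t = 36 h

Subtracting baseflow gives direct-runoff ordinates: 0.0, 2.0, 8.0, 14.0, 22.0, 33.0, 47.0, 40.0, 34.0, 0.0 m³/s.
The maximum is 47.0 m³/s, occurring at the reading for t = 36 h.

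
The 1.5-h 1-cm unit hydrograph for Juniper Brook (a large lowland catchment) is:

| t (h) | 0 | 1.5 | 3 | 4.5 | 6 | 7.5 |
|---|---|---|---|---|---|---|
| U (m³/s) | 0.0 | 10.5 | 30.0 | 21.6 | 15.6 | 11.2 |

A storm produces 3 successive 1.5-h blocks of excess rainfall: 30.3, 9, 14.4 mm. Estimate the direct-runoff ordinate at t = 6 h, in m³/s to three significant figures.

By discrete convolution, Q_j = Σ (P_i / 10 mm) · U_{j−i}.
At t = 6 h (j=4): Q = (30.3/10)·15.6 + (9/10)·21.6 + (14.4/10)·30.0 = 110 m³/s.

Q ≈ 110 m³/s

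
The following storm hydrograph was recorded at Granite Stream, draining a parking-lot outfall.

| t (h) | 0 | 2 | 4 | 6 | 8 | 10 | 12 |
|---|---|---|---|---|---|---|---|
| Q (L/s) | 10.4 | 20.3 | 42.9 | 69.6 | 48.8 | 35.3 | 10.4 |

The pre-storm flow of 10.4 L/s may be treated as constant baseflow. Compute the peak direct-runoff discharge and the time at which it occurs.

Subtracting baseflow gives direct-runoff ordinates: 0.0, 9.9, 32.5, 59.2, 38.4, 24.9, 0.0 L/s.
The maximum is 59.2 L/s, occurring at the reading for t = 6 h.

Q_p = 59.2 L/s at t = 6 h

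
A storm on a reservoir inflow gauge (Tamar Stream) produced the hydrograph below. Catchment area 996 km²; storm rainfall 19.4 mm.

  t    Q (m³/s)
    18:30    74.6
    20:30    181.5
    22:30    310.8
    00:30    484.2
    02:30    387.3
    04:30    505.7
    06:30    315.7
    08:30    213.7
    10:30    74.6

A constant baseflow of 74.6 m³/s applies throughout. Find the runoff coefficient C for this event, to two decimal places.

ΣQ_DR = 1877 m³/s; V = ΣQ_DR·Δt = 1.351 × 10^7 m³.
Runoff depth d = V / A = 13.57 mm.
C = d / P = 13.57 / 19.4 = 0.70.

C ≈ 0.70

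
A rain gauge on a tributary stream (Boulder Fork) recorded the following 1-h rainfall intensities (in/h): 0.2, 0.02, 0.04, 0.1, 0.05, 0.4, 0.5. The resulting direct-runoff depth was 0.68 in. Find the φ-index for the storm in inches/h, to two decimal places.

Only the 3 blocks with intensity above φ contribute runoff: 0.2, 0.4, 0.5 in/h.
Σ(I−φ)·Δt = d  ⇒  (0.2+0.4+0.5 − 3φ)·1 = 0.68
φ = (1.100 − 0.68/1) / 3 = 0.14 in/h.

φ ≈ 0.14 in/h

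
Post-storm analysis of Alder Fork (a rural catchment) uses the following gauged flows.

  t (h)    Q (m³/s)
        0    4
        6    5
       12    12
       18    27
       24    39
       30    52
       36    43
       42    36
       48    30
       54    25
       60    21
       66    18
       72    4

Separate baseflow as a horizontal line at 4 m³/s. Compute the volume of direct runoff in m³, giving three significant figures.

V ≈ 5.70 × 10^6 m³

Direct-runoff ordinates (Q − Q_b): 0.0, 1.0, 8.0, 23.0, 35.0, 48.0, 39.0, 32.0, 26.0, 21.0, 17.0, 14.0, 0.0 m³/s.
ΣQ_DR = 264.0 m³/s.
With Δt = 6 h = 21600 s, V = ΣQ_DR · Δt = 264.0 × 21600 = 5.70 × 10^6 m³.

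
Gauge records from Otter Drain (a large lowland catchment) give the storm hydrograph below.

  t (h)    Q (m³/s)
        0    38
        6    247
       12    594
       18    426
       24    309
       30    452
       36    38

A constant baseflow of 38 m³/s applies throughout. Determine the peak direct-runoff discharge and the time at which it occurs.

Subtracting baseflow gives direct-runoff ordinates: 0.0, 209.0, 556.0, 388.0, 271.0, 414.0, 0.0 m³/s.
The maximum is 556.0 m³/s, occurring at the reading for t = 12 h.

Q_p = 556.0 m³/s at t = 12 h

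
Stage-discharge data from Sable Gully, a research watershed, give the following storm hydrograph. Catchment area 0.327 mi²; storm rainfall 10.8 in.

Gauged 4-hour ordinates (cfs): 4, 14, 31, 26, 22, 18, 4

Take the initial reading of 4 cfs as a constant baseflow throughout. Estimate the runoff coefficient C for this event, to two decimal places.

ΣQ_DR = 91.00 cfs; V = ΣQ_DR·Δt = 1.310 × 10^6 ft³.
Runoff depth d = V / A = 1.725 in.
C = d / P = 1.725 / 10.8 = 0.16.

C ≈ 0.16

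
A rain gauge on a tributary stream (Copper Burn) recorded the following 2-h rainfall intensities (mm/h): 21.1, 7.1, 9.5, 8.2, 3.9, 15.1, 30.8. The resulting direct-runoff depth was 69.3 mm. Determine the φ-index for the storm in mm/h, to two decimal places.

φ ≈ 10.78 mm/h

Only the 3 blocks with intensity above φ contribute runoff: 21.1, 15.1, 30.8 mm/h.
Σ(I−φ)·Δt = d  ⇒  (21.1+15.1+30.8 − 3φ)·2 = 69.3
φ = (67.00 − 69.3/2) / 3 = 10.78 mm/h.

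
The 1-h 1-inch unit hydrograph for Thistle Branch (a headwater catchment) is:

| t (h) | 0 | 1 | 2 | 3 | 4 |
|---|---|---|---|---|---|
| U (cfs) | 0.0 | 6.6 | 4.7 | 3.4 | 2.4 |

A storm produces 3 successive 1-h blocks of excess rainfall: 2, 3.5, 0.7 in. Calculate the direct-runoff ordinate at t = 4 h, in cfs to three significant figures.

By discrete convolution, Q_j = Σ (P_i / 1 in) · U_{j−i}.
At t = 4 h (j=4): Q = (2/1)·2.4 + (3.5/1)·3.4 + (0.7/1)·4.7 = 20.0 cfs.

Q ≈ 20.0 cfs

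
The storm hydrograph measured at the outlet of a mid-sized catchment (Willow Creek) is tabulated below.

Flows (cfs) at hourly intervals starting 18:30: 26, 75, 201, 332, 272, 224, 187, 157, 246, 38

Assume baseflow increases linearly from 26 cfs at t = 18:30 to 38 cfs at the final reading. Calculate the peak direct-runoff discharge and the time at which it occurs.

Subtracting baseflow gives direct-runoff ordinates: 0.00, 47.67, 172.33, 302.00, 240.67, 191.33, 153.00, 121.67, 209.33, 0.00 cfs.
The maximum is 302.00 cfs, occurring at the reading for t = 21:30.

Q_p = 302.00 cfs at t = 21:30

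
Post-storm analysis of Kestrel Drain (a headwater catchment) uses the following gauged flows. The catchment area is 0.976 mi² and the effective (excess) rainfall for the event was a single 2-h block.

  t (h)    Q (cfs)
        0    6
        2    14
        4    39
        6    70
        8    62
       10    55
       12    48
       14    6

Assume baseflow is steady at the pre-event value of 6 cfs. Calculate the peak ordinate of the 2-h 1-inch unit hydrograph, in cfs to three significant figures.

Direct runoff: 0.0, 8.0, 33.0, 64.0, 56.0, 49.0, 42.0, 0.0 cfs; ΣQ_DR = 252.0 cfs, peak = 64.0 cfs.
Runoff depth d = ΣQ_DR·Δt / A = 252.0 × 7200 / (0.976 mi²) = 0.8002 in.
The 1-inch UH is the DRH scaled by (1 in)/d, so U_p = 64.0 × 1/0.8002 = 80.0 cfs.

U_p ≈ 80.0 cfs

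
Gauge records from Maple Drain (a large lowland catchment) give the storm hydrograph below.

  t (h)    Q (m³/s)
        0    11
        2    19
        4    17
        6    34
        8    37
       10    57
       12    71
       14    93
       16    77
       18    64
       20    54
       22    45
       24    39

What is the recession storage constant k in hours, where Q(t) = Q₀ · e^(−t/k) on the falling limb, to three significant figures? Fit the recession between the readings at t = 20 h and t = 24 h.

k ≈ 12.3 h

On the falling limb, Q drops from 54 to 39 m³/s between t = 20 h and t = 24 h (Δt = 4 h).
k = −Δt / ln(Q₂/Q₁) = −4 / ln(39/54) = 12.3 h.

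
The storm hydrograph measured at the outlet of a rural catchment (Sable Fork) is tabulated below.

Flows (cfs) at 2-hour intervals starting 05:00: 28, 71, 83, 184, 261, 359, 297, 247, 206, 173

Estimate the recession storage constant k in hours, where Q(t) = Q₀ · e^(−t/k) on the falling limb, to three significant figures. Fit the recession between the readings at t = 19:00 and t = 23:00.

k ≈ 11.2 h

On the falling limb, Q drops from 247 to 173 cfs between t = 19:00 and t = 23:00 (Δt = 4 h).
k = −Δt / ln(Q₂/Q₁) = −4 / ln(173/247) = 11.2 h.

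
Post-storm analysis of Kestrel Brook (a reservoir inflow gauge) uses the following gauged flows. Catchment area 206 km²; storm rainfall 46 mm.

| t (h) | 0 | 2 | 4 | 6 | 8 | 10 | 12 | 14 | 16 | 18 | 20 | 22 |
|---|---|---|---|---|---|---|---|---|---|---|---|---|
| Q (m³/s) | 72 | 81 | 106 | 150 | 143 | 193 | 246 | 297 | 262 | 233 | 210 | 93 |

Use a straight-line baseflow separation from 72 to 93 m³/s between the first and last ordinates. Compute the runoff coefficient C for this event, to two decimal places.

C ≈ 0.83

ΣQ_DR = 1096 m³/s; V = ΣQ_DR·Δt = 7.891 × 10^6 m³.
Runoff depth d = V / A = 38.31 mm.
C = d / P = 38.31 / 46 = 0.83.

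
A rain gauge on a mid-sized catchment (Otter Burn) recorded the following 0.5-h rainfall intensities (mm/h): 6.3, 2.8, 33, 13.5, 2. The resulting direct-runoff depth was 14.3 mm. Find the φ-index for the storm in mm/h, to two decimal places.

φ ≈ 8.95 mm/h

Only the 2 blocks with intensity above φ contribute runoff: 33, 13.5 mm/h.
Σ(I−φ)·Δt = d  ⇒  (33+13.5 − 2φ)·0.5 = 14.3
φ = (46.50 − 14.3/0.5) / 2 = 8.95 mm/h.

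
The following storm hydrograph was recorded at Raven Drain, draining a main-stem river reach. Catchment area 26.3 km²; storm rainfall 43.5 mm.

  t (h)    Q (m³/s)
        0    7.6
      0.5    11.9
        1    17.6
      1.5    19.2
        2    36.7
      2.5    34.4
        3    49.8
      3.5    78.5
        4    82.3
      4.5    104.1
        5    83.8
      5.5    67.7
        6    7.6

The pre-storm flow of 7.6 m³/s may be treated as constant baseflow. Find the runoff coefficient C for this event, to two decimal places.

ΣQ_DR = 502.4 m³/s; V = ΣQ_DR·Δt = 9.043 × 10^5 m³.
Runoff depth d = V / A = 34.38 mm.
C = d / P = 34.38 / 43.5 = 0.79.

C ≈ 0.79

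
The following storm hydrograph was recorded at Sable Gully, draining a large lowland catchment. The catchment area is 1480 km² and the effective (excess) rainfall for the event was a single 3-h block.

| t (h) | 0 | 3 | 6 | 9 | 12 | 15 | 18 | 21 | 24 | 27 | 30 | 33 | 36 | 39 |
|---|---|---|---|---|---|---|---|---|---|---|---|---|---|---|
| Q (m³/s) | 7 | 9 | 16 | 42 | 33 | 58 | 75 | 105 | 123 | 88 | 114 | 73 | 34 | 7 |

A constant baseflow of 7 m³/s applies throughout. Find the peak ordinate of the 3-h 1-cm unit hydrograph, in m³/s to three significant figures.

U_p ≈ 232 m³/s

Direct runoff: 0.0, 2.0, 9.0, 35.0, 26.0, 51.0, 68.0, 98.0, 116.0, 81.0, 107.0, 66.0, 27.0, 0.0 m³/s; ΣQ_DR = 686.0 m³/s, peak = 116.0 m³/s.
Runoff depth d = ΣQ_DR·Δt / A = 686.0 × 10800 / (1480 km²) = 5.006 mm.
The 1-cm UH is the DRH scaled by (10 mm)/d, so U_p = 116.0 × 10/5.006 = 232 m³/s.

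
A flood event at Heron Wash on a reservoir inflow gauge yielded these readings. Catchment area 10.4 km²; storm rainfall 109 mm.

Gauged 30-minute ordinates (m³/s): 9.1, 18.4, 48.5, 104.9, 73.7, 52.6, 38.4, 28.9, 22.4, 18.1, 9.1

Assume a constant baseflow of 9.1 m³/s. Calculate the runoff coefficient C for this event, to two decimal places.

C ≈ 0.51

ΣQ_DR = 324.0 m³/s; V = ΣQ_DR·Δt = 5.832 × 10^5 m³.
Runoff depth d = V / A = 56.08 mm.
C = d / P = 56.08 / 109 = 0.51.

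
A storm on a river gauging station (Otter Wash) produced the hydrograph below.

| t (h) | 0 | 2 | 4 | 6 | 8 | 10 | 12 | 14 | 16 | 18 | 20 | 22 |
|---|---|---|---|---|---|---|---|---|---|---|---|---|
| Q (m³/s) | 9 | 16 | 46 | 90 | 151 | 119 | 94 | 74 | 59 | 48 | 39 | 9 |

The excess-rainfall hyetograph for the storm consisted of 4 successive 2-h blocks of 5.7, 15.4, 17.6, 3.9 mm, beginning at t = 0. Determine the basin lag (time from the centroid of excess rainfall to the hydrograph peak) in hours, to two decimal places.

Centroid of excess rainfall: t_c = Σ P_i·t̄_i / ΣP_i = 3.9249 h (block centres at 1, 3, 5, 7 h).
Hydrograph peak occurs at t = 8 h, so basin lag t_L = 8 − 3.9249 = 4.08 h.

t_L ≈ 4.08 h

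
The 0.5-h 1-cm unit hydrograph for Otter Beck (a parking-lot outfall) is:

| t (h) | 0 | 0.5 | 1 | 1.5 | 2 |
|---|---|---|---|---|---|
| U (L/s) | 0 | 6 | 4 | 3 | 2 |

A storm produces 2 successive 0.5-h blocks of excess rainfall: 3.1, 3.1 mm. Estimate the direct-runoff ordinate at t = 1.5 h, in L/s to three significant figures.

By discrete convolution, Q_j = Σ (P_i / 10 mm) · U_{j−i}.
At t = 1.5 h (j=3): Q = (3.1/10)·3 + (3.1/10)·4 = 2.17 L/s.

Q ≈ 2.17 L/s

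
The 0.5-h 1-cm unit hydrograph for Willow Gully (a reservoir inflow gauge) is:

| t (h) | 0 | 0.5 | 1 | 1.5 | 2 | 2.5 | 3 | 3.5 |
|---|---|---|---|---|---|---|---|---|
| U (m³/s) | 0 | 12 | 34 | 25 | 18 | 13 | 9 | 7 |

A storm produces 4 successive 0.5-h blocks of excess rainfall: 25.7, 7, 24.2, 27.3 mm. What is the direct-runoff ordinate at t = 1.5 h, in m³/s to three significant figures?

By discrete convolution, Q_j = Σ (P_i / 10 mm) · U_{j−i}.
At t = 1.5 h (j=3): Q = (25.7/10)·25 + (7/10)·34 + (24.2/10)·12 + (27.3/10)·0 = 117 m³/s.

Q ≈ 117 m³/s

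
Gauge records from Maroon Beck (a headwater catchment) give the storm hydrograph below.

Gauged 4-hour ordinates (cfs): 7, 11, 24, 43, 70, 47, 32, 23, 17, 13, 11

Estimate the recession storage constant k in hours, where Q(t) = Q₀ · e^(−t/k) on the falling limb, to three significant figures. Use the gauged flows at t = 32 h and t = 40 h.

k ≈ 18.4 h

On the falling limb, Q drops from 17 to 11 cfs between t = 32 h and t = 40 h (Δt = 8 h).
k = −Δt / ln(Q₂/Q₁) = −8 / ln(11/17) = 18.4 h.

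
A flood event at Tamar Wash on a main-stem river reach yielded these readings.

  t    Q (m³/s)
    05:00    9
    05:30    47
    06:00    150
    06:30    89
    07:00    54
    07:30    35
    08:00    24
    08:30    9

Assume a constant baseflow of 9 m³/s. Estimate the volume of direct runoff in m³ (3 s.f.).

Direct-runoff ordinates (Q − Q_b): 0.0, 38.0, 141.0, 80.0, 45.0, 26.0, 15.0, 0.0 m³/s.
ΣQ_DR = 345.0 m³/s.
With Δt = 0.5 h = 1800 s, V = ΣQ_DR · Δt = 345.0 × 1800 = 6.21 × 10^5 m³.

V ≈ 6.21 × 10^5 m³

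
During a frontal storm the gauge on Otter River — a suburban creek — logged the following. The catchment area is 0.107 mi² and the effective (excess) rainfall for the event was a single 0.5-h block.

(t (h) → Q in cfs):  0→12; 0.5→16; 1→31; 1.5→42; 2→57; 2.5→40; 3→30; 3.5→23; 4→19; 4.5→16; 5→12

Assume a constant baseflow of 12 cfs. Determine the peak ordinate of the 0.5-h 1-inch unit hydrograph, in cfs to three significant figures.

Direct runoff: 0.0, 4.0, 19.0, 30.0, 45.0, 28.0, 18.0, 11.0, 7.0, 4.0, 0.0 cfs; ΣQ_DR = 166.0 cfs, peak = 45.0 cfs.
Runoff depth d = ΣQ_DR·Δt / A = 166.0 × 1800 / (0.107 mi²) = 1.202 in.
The 1-inch UH is the DRH scaled by (1 in)/d, so U_p = 45.0 × 1/1.202 = 37.4 cfs.

U_p ≈ 37.4 cfs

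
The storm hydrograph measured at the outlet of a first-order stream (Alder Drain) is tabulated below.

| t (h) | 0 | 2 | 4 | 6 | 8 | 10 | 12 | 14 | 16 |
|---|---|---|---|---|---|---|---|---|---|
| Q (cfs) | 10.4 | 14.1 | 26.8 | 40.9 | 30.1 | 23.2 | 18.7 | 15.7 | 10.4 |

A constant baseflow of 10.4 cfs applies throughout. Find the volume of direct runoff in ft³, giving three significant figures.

Direct-runoff ordinates (Q − Q_b): 0.0, 3.7, 16.4, 30.5, 19.7, 12.8, 8.3, 5.3, 0.0 cfs.
ΣQ_DR = 96.70 cfs.
With Δt = 2 h = 7200 s, V = ΣQ_DR · Δt = 96.70 × 7200 = 6.96 × 10^5 ft³.

V ≈ 6.96 × 10^5 ft³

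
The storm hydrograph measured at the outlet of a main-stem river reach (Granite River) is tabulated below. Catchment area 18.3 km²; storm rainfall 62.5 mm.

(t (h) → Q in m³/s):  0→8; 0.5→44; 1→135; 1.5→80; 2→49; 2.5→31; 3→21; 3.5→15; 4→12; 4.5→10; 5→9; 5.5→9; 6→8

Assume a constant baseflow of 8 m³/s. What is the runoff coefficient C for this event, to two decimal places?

ΣQ_DR = 327.0 m³/s; V = ΣQ_DR·Δt = 5.886 × 10^5 m³.
Runoff depth d = V / A = 32.16 mm.
C = d / P = 32.16 / 62.5 = 0.51.

C ≈ 0.51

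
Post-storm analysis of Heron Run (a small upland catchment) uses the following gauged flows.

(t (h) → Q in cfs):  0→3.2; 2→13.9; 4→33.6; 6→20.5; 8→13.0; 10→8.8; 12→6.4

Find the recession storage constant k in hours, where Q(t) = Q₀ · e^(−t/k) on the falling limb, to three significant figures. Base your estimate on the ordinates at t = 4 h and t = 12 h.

k ≈ 4.82 h

On the falling limb, Q drops from 33.6 to 6.4 cfs between t = 4 h and t = 12 h (Δt = 8 h).
k = −Δt / ln(Q₂/Q₁) = −8 / ln(6.4/33.6) = 4.82 h.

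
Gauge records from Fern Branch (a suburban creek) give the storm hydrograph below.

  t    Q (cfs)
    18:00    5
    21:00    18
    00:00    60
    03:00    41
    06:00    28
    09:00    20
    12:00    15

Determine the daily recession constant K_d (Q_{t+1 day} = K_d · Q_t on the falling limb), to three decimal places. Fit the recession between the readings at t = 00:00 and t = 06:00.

Between t = 00:00 and t = 06:00 the flow falls from 60 to 28 cfs over 2×3 h = 6 h.
Per-interval ratio K = (28/60)^(1/2) = 0.6831; K_d = K^(24/3) = 0.047.

K_d ≈ 0.047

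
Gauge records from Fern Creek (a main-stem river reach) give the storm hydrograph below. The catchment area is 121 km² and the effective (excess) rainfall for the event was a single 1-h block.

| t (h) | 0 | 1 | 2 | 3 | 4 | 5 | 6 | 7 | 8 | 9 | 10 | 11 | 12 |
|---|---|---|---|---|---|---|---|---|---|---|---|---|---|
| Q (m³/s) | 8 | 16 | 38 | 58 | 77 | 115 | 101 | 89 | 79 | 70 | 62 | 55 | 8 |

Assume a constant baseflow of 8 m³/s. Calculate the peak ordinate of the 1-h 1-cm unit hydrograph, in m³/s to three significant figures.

Direct runoff: 0.0, 8.0, 30.0, 50.0, 69.0, 107.0, 93.0, 81.0, 71.0, 62.0, 54.0, 47.0, 0.0 m³/s; ΣQ_DR = 672.0 m³/s, peak = 107.0 m³/s.
Runoff depth d = ΣQ_DR·Δt / A = 672.0 × 3600 / (121 km²) = 19.99 mm.
The 1-cm UH is the DRH scaled by (10 mm)/d, so U_p = 107.0 × 10/19.99 = 53.5 m³/s.

U_p ≈ 53.5 m³/s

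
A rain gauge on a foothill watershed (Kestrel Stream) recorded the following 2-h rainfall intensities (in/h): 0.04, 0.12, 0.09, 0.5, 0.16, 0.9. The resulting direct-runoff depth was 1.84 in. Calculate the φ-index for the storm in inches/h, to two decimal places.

φ ≈ 0.24 in/h

Only the 2 blocks with intensity above φ contribute runoff: 0.5, 0.9 in/h.
Σ(I−φ)·Δt = d  ⇒  (0.5+0.9 − 2φ)·2 = 1.84
φ = (1.400 − 1.84/2) / 2 = 0.24 in/h.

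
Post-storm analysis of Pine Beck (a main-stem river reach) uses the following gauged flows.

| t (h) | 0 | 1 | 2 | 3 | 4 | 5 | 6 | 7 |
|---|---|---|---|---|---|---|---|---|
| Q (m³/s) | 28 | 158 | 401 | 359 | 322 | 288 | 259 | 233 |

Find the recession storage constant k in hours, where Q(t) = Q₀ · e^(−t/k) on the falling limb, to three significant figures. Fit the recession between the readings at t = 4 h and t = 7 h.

On the falling limb, Q drops from 322 to 233 m³/s between t = 4 h and t = 7 h (Δt = 3 h).
k = −Δt / ln(Q₂/Q₁) = −3 / ln(233/322) = 9.27 h.

k ≈ 9.27 h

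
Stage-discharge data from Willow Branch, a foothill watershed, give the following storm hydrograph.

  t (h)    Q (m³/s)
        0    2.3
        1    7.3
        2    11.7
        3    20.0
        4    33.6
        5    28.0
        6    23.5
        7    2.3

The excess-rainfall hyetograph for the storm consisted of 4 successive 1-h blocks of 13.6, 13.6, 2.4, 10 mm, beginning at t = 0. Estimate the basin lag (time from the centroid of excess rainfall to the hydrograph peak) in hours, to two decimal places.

t_L ≈ 2.28 h

Centroid of excess rainfall: t_c = Σ P_i·t̄_i / ΣP_i = 1.7222 h (block centres at 0.5, 1.5, 2.5, 3.5 h).
Hydrograph peak occurs at t = 4 h, so basin lag t_L = 4 − 1.7222 = 2.28 h.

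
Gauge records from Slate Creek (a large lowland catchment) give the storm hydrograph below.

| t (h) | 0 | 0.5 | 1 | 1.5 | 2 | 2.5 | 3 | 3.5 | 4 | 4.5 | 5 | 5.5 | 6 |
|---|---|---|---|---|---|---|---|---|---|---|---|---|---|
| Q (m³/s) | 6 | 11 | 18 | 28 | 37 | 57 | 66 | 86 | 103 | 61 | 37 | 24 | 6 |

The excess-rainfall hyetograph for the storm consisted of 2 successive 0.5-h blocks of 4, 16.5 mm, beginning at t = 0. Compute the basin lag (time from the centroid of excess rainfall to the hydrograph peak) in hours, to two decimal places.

t_L ≈ 3.35 h

Centroid of excess rainfall: t_c = Σ P_i·t̄_i / ΣP_i = 0.6524 h (block centres at 0.25, 0.75 h).
Hydrograph peak occurs at t = 4 h, so basin lag t_L = 4 − 0.6524 = 3.35 h.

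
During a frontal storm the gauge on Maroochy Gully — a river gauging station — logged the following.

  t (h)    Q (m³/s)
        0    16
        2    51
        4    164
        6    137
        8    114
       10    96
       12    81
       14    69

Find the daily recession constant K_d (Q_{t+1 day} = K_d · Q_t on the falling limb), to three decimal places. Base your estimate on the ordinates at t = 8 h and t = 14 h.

K_d ≈ 0.134

Between t = 8 h and t = 14 h the flow falls from 114 to 69 m³/s over 3×2 h = 6 h.
Per-interval ratio K = (69/114)^(1/3) = 0.8459; K_d = K^(24/2) = 0.134.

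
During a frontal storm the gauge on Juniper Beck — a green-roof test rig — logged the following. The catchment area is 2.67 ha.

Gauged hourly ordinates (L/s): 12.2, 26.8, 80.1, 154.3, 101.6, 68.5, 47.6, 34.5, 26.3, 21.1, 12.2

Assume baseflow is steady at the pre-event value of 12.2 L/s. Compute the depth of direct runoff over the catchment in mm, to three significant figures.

d ≈ 60.8 mm

Direct runoff: 0.0, 14.6, 67.9, 142.1, 89.4, 56.3, 35.4, 22.3, 14.1, 8.9, 0.0 L/s; ΣQ_DR = 451.0 L/s.
V = ΣQ_DR · Δt = 451.0 × 3600 s = 1.624 × 10^6 L.
Over A = 2.67 ha, depth = V / A = 60.8 mm.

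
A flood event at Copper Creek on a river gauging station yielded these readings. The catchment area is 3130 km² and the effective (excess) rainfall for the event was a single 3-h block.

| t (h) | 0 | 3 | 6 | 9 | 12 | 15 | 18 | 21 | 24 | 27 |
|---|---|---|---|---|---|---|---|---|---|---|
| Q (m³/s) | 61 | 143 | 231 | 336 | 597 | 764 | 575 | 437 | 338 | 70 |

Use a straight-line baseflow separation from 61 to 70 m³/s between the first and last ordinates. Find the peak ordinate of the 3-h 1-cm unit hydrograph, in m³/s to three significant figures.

Direct runoff: 0.00, 81.00, 168.00, 272.00, 532.00, 698.00, 508.00, 369.00, 269.00, 0.00 m³/s; ΣQ_DR = 2897 m³/s, peak = 698.00 m³/s.
Runoff depth d = ΣQ_DR·Δt / A = 2897 × 10800 / (3130 km²) = 9.996 mm.
The 1-cm UH is the DRH scaled by (10 mm)/d, so U_p = 698.00 × 10/9.996 = 698 m³/s.

U_p ≈ 698 m³/s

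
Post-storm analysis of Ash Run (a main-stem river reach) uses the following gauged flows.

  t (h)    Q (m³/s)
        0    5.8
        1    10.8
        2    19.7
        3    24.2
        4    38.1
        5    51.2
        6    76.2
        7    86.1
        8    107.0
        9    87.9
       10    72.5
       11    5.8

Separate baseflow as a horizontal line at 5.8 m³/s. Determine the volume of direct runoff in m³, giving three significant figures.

Direct-runoff ordinates (Q − Q_b): 0.0, 5.0, 13.9, 18.4, 32.3, 45.4, 70.4, 80.3, 101.2, 82.1, 66.7, 0.0 m³/s.
ΣQ_DR = 515.7 m³/s.
With Δt = 1 h = 3600 s, V = ΣQ_DR · Δt = 515.7 × 3600 = 1.86 × 10^6 m³.

V ≈ 1.86 × 10^6 m³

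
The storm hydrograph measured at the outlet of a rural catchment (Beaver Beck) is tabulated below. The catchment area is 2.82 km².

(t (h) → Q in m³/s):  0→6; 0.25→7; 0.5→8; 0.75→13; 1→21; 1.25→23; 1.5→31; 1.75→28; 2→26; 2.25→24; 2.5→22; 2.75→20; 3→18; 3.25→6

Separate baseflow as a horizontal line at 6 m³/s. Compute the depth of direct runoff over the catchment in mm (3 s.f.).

d ≈ 53.9 mm

Direct runoff: 0.0, 1.0, 2.0, 7.0, 15.0, 17.0, 25.0, 22.0, 20.0, 18.0, 16.0, 14.0, 12.0, 0.0 m³/s; ΣQ_DR = 169.0 m³/s.
V = ΣQ_DR · Δt = 169.0 × 900 s = 1.521 × 10^5 m³.
Over A = 2.82 km², depth = V / A = 53.9 mm.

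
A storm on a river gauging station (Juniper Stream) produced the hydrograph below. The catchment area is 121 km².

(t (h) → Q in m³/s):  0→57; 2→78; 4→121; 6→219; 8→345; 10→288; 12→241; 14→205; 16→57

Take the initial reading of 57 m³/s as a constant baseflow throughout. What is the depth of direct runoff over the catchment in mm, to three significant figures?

d ≈ 65.3 mm

Direct runoff: 0.0, 21.0, 64.0, 162.0, 288.0, 231.0, 184.0, 148.0, 0.0 m³/s; ΣQ_DR = 1098 m³/s.
V = ΣQ_DR · Δt = 1098 × 7200 s = 7.906 × 10^6 m³.
Over A = 121 km², depth = V / A = 65.3 mm.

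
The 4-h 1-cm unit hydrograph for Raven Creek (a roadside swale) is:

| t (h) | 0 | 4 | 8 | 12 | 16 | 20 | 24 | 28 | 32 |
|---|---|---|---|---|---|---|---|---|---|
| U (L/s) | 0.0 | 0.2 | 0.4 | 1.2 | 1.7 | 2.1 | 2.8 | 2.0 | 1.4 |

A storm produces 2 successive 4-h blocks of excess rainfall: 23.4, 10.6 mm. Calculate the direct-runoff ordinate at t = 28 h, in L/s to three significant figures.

By discrete convolution, Q_j = Σ (P_i / 10 mm) · U_{j−i}.
At t = 28 h (j=7): Q = (23.4/10)·2.0 + (10.6/10)·2.8 = 7.65 L/s.

Q ≈ 7.65 L/s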